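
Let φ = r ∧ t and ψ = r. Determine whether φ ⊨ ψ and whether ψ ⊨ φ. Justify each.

(⇐) This fails. Under r = T, t = F, the left side is false but the right side is true.

(⇒) Assume the antecedent. If r is true, r reduces to true regardless of the other variables. If r is false, the antecedent cannot hold. Either way r holds.

The forward direction holds; the converse fails.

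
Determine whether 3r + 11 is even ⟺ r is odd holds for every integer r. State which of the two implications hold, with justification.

Both directions hold; the statement is true.

(⇒) Suppose 3r + 11 is even. Since 3 is odd, 3r and r have the same parity, so 3r + 11 ≡ r + 11 (mod 2). As 11 is odd, 3r + 11 is even exactly when r is odd. Thus r is odd.

(⇐) Conversely, suppose r is odd; write r = 2j + 1. Then 3r + 11 = 3·(2j + 1) + 11 = 2·3j + 14, which is even.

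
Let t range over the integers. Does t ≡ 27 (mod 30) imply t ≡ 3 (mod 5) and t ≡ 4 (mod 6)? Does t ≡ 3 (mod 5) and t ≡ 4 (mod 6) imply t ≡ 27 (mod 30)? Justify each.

Neither direction holds.

(→) This fails: t = 27 gives 27 ≡ 27 (mod 30) but 27 ≡ 2 (mod 5), so the conjunction on the right does not hold.

(←) This fails: t = 28 satisfies both congruences on the right (28 ≡ 3 mod 5 and 28 ≡ 4 mod 6) yet 28 ≡ 28 (mod 30), not 27.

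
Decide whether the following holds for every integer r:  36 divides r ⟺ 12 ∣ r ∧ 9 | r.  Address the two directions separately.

Both directions hold.

(⟹) If 36 ∣ r, write r = 36q. Since 36 = 3·12, r = 12·(3q), so 12 ∣ r; and since 36 = 4·9, r = 9·(4q), so 9 ∣ r.

(⟸) Suppose 12 ∣ r and 9 ∣ r. Any common multiple of 12 and 9 is a multiple of their lcm; here lcm(12, 9) = 12·9/gcd(12, 9) = 108/3 = 36, so 36 ∣ r.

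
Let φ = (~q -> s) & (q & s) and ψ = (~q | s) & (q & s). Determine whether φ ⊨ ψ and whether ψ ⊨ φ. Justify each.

Equivalent; both directions hold.

(⟹) Assume the antecedent. If s is true, the antecedent forces (s = T, q = T), and (~q | s) & (q & s) holds there. If s is false, the antecedent cannot hold. Either way (~q | s) & (q & s) holds.

(⟸) Assume the antecedent. If s is true, the antecedent forces (s = T, q = T), and (~q -> s) & (q & s) holds there. If s is false, the antecedent cannot hold. Either way (~q -> s) & (q & s) holds.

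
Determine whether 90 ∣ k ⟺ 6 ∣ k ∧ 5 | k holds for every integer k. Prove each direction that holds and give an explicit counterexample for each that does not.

(→) If 90 ∣ k, write k = 90q. Since 90 = 15·6, k = 6·(15q), so 6 ∣ k; and since 90 = 18·5, k = 5·(18q), so 5 ∣ k.

(←) This fails: take k = 30. Both 6 ∣ 30 and 5 ∣ 30, yet 30 is not a multiple of 90 (since 30 = 0·90 + 30), so 90 ∤ 30.

Not equivalent: only (⇒) holds.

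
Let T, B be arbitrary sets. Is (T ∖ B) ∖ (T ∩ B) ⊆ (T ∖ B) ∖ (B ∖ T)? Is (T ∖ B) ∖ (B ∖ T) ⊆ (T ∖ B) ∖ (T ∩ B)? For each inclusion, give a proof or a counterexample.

Forward inclusion. Let x ∈ (T ∖ B) ∖ (T ∩ B). Then x ∈ T and x ∉ B, from which x ∈ (T ∖ B) ∖ (B ∖ T).

Reverse inclusion. Let x ∈ (T ∖ B) ∖ (B ∖ T). Then x ∈ T and x ∉ B, from which x ∈ (T ∖ B) ∖ (T ∩ B).

The two sets are equal.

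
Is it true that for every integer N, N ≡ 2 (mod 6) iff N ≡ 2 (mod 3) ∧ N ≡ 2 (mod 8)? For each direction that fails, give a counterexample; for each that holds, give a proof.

Not equivalent: only (⇐) holds.

Forward direction. This fails: N = 8 gives 8 ≡ 2 (mod 6) but 8 ≡ 0 (mod 8), so the conjunction on the right does not hold.

Converse. If N ≡ 2 (mod 3) and N ≡ 2 (mod 8), then by the Chinese remainder theorem N ≡ 2 (mod 24). Since 2 ≡ 2 (mod 6) and 6 ∣ 24, we get N ≡ 2 (mod 6).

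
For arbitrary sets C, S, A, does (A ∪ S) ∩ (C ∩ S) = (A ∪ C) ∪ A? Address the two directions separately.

Reverse inclusion. This inclusion fails. Take C = {1}, S = ∅, A = ∅; then 1 ∈ (A ∪ C) ∪ A but 1 ∉ (A ∪ S) ∩ (C ∩ S).

Forward inclusion. Let x ∈ (A ∪ S) ∩ (C ∩ S). Then either x ∈ C ∩ S and x ∉ A; or x ∈ C ∩ S ∩ A. In each case x ∈ (A ∪ C) ∪ A, so (A ∪ S) ∩ (C ∩ S) ⊆ (A ∪ C) ∪ A.

Only the forward inclusion holds.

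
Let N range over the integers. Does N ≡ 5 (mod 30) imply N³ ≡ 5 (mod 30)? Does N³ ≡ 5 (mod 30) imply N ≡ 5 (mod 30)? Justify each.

[⇐] Suppose N³ ≡ 5 (mod 30). The only residue r in {0, …, 29} with r³ ≡ 5 (mod 30) is r = 5, so N ≡ 5 (mod 30).

[⇒] Suppose N ≡ 5 (mod 30). Write N = 30j + 5. Then (30j + 5)³ = 27000j³ + 13500j² + 2250j + 125 = 30(900j³ + 450j² + 75j + 4) + 5, so N³ ≡ 5 (mod 30).

Equivalent; both directions hold.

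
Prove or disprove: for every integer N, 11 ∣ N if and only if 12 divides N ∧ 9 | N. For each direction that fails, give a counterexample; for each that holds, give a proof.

(⇒) fails and (⇐) fails.

(→) This fails: take N = 11. Certainly 11 ∣ 11, but 12 ∤ 11.

(←) This fails: take N = 36. Both 12 ∣ 36 and 9 ∣ 36, yet 36 is not a multiple of 11 (since 36 = 3·11 + 3), so 11 ∤ 36.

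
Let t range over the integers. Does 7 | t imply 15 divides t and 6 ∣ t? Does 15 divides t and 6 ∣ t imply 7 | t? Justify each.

Forward direction. This fails: take t = 7. Certainly 7 ∣ 7, but 15 ∤ 7.

Converse. This fails: take t = 30. Both 15 ∣ 30 and 6 ∣ 30, yet 30 is not a multiple of 7 (since 30 = 4·7 + 2), so 7 ∤ 30.

Neither implication holds.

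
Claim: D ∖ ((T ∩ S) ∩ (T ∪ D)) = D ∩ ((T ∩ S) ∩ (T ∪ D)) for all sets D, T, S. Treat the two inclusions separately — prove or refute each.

(⊆) This inclusion fails. Take D = {1}, T = ∅, S = ∅; then 1 ∈ D ∖ ((T ∩ S) ∩ (T ∪ D)) but 1 ∉ D ∩ ((T ∩ S) ∩ (T ∪ D)).

(⊇) This inclusion fails. Take D = {1}, T = {1}, S = {1}; then 1 ∈ D ∩ ((T ∩ S) ∩ (T ∪ D)) but 1 ∉ D ∖ ((T ∩ S) ∩ (T ∪ D)).

(⊆) fails and (⊇) fails.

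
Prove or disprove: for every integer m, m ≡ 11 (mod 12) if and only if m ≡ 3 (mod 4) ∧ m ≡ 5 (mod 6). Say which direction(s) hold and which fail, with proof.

Equivalent; both directions hold.

(⟸) If m ≡ 3 (mod 4) and m ≡ 5 (mod 6), then by the Chinese remainder theorem m ≡ 11 (mod 12). This is exactly m ≡ 11 (mod 12).

(⟹) Suppose m ≡ 11 (mod 12); write m = 12j + 11. Since 4 ∣ 12, reducing mod 4 gives m ≡ 11 ≡ 3 (mod 4); since 6 ∣ 12, reducing mod 6 gives m ≡ 11 ≡ 5 (mod 6).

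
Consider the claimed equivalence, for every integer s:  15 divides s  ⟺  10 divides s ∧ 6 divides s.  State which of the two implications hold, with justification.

Converse. Suppose 10 ∣ s and 6 ∣ s. Any common multiple of 10 and 6 is a multiple of their lcm; here lcm(10, 6) = 10·6/gcd(10, 6) = 60/2 = 30, so 30 ∣ s. Since 15 ∣ 30, it follows that 15 ∣ s.

Forward direction. This fails: take s = 15. Certainly 15 ∣ 15, but 10 ∤ 15.

Not equivalent: only (⇐) holds.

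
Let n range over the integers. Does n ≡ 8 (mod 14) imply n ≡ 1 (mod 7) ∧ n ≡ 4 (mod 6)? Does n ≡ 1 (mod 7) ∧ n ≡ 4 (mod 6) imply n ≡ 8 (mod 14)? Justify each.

Only the reverse direction holds.

Converse. If n ≡ 1 (mod 7) and n ≡ 4 (mod 6), then by the Chinese remainder theorem n ≡ 22 (mod 42). Since 22 ≡ 8 (mod 14) and 14 ∣ 42, we get n ≡ 8 (mod 14).

Forward direction. This fails: n = 8 gives 8 ≡ 8 (mod 14) but 8 ≡ 2 (mod 6), so the conjunction on the right does not hold.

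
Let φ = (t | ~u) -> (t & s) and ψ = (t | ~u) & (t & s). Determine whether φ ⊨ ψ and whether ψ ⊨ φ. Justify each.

Forward direction. This fails. Under s = F, t = F, u = T, the left side is true but the right side is false.

Converse. Assume the antecedent. If s is true, the antecedent forces (s = T, t = T, u = F) or (s = T, t = T, u = T), and (t | ~u) -> (t & s) holds there. If s is false, the antecedent cannot hold. Either way (t | ~u) -> (t & s) holds.

(⇒) fails; (⇐) holds.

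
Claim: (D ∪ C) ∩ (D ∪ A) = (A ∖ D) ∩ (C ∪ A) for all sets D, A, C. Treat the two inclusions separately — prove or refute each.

(⟹) This inclusion fails. Take D = {1}, A = ∅, C = ∅; then 1 ∈ (D ∪ C) ∩ (D ∪ A) but 1 ∉ (A ∖ D) ∩ (C ∪ A).

(⟸) This inclusion fails. Take D = ∅, A = {1}, C = ∅; then 1 ∈ (A ∖ D) ∩ (C ∪ A) but 1 ∉ (D ∪ C) ∩ (D ∪ A).

Both inclusions fail.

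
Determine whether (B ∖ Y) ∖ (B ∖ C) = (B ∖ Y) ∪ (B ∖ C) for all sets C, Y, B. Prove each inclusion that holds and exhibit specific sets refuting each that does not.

The sets are not equal: only the forward inclusion holds.

(⊆) Let x ∈ (B ∖ Y) ∖ (B ∖ C). Then x ∈ C ∩ B and x ∉ Y, from which x ∈ (B ∖ Y) ∪ (B ∖ C).

(⊇) This inclusion fails. Take C = ∅, Y = ∅, B = {1}; then 1 ∈ (B ∖ Y) ∪ (B ∖ C) but 1 ∉ (B ∖ Y) ∖ (B ∖ C).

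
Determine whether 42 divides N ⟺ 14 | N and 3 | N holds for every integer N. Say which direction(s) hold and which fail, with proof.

[⇐] Suppose 14 ∣ N and 3 ∣ N. Any common multiple of 14 and 3 is a multiple of their lcm; here gcd(14, 3) = 1, so lcm(14, 3) = 14·3 = 42, so 42 ∣ N.

[⇒] If 42 ∣ N, write N = 42q. Since 42 = 3·14, N = 14·(3q), so 14 ∣ N; and since 42 = 14·3, N = 3·(14q), so 3 ∣ N.

Both directions hold; the statement is true.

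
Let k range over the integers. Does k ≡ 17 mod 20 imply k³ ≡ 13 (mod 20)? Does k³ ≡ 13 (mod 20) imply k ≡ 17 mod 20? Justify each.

[⇒] Suppose k ≡ 17 mod 20. Write k = 20j + 17. Then (20j + 17)³ = 8000j³ + 20400j² + 17340j + 4913 = 20(400j³ + 1020j² + 867j + 245) + 13, so k³ ≡ 13 (mod 20).

[⇐] Conversely, suppose k³ ≡ 13 (mod 20). The only residue r in {0, …, 19} with r³ ≡ 13 (mod 20) is r = 17, so k ≡ 17 (mod 20).

Equivalent; both directions hold.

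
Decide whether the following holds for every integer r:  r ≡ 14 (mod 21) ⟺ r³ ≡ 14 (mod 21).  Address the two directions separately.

Equivalent; both directions hold.

(→) Suppose r ≡ 14 (mod 21). Write r = 21j + 14. Then (21j + 14)³ = 9261j³ + 18522j² + 12348j + 2744 = 21(441j³ + 882j² + 588j + 130) + 14, so r³ ≡ 14 (mod 21).

(←) Conversely, suppose r³ ≡ 14 (mod 21). The only residue r in {0, …, 20} with r³ ≡ 14 (mod 21) is r = 14, so r ≡ 14 (mod 21).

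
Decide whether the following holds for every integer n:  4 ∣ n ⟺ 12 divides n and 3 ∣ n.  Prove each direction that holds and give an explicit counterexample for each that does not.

(⇒) This fails: take n = 4. Certainly 4 ∣ 4, but 12 ∤ 4.

(⇐) Suppose 12 ∣ n and 3 ∣ n. Any common multiple of 12 and 3 is a multiple of their lcm; here lcm(12, 3) = 12·3/gcd(12, 3) = 36/3 = 12, so 12 ∣ n. Since 4 ∣ 12, it follows that 4 ∣ n.

Only the reverse direction holds.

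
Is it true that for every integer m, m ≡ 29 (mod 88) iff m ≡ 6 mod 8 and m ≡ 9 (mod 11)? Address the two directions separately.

Neither implication holds.

(⇒) This fails: m = 29 gives 29 ≡ 29 (mod 88) but 29 ≡ 5 (mod 8), so the conjunction on the right does not hold.

(⇐) This fails: m = 86 satisfies both congruences on the right (86 ≡ 6 mod 8 and 86 ≡ 9 mod 11) yet 86 ≡ 86 (mod 88), not 29.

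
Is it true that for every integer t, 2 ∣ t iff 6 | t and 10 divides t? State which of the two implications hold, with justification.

Not equivalent: only (⇐) holds.

[⇒] This fails: take t = 2. Certainly 2 ∣ 2, but 6 ∤ 2.

[⇐] Suppose 6 ∣ t and 10 ∣ t. Any common multiple of 6 and 10 is a multiple of their lcm; here lcm(6, 10) = 6·10/gcd(6, 10) = 60/2 = 30, so 30 ∣ t. Since 2 ∣ 30, it follows that 2 ∣ t.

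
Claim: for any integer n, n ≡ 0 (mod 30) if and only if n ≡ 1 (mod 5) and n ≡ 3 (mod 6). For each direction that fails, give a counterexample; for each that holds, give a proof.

[⇒] This fails: n = 0 gives 0 ≡ 0 (mod 30) but 0 ≡ 0 (mod 5), so the conjunction on the right does not hold.

[⇐] This fails: n = 21 satisfies both congruences on the right (21 ≡ 1 mod 5 and 21 ≡ 3 mod 6) yet 21 ≡ 21 (mod 30), not 0.

Neither direction holds.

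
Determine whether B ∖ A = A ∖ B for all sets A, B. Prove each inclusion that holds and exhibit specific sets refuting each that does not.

(⊆) This inclusion fails. Take A = ∅, B = {1}; then 1 ∈ B ∖ A but 1 ∉ A ∖ B.

(⊇) This inclusion fails. Take A = {1}, B = ∅; then 1 ∈ A ∖ B but 1 ∉ B ∖ A.

Neither inclusion holds.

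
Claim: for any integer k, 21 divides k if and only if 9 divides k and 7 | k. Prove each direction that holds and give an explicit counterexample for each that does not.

[⇒] This fails: take k = 21. Certainly 21 ∣ 21, but 9 ∤ 21.

[⇐] Suppose 9 ∣ k and 7 ∣ k. Any common multiple of 9 and 7 is a multiple of their lcm; here gcd(9, 7) = 1, so lcm(9, 7) = 9·7 = 63, so 63 ∣ k. Since 21 ∣ 63, it follows that 21 ∣ k.

The forward direction fails; the converse holds.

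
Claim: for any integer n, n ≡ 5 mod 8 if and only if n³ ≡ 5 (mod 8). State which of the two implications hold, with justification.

Equivalent; both directions hold.

[⇒] Suppose n ≡ 5 mod 8. Write n = 8j + 5. Then (8j + 5)³ = 512j³ + 960j² + 600j + 125 = 8(64j³ + 120j² + 75j + 15) + 5, so n³ ≡ 5 (mod 8).

[⇐] Conversely, suppose n³ ≡ 5 (mod 8). The only residue r in {0, …, 7} with r³ ≡ 5 (mod 8) is r = 5, so n ≡ 5 (mod 8).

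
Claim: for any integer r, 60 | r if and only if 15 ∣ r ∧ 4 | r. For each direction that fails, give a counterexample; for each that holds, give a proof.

Both implications hold.

(⇒) If 60 ∣ r, write r = 60q. Since 60 = 4·15, r = 15·(4q), so 15 ∣ r; and since 60 = 15·4, r = 4·(15q), so 4 ∣ r.

(⇐) Suppose 15 ∣ r and 4 ∣ r. Any common multiple of 15 and 4 is a multiple of their lcm; here gcd(15, 4) = 1, so lcm(15, 4) = 15·4 = 60, so 60 ∣ r.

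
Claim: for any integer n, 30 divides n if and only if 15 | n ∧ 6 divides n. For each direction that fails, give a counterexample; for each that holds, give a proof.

[⇒] If 30 ∣ n, write n = 30q. Since 30 = 2·15, n = 15·(2q), so 15 ∣ n; and since 30 = 5·6, n = 6·(5q), so 6 ∣ n.

[⇐] Suppose 15 ∣ n and 6 ∣ n. Any common multiple of 15 and 6 is a multiple of their lcm; here lcm(15, 6) = 15·6/gcd(15, 6) = 90/3 = 30, so 30 ∣ n.

Both directions hold.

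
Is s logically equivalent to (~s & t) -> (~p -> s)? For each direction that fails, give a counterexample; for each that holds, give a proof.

Converse. This fails. Under p = F, s = F, t = F, the left side is false but the right side is true.

Forward direction. Assume the antecedent. If p is true, (~s & t) -> (~p -> s) reduces to true regardless of the other variables. If p is false, the antecedent forces (p = F, s = T, t = F) or (p = F, s = T, t = T), and (~s & t) -> (~p -> s) holds there. Either way (~s & t) -> (~p -> s) holds.

(⇒) holds; (⇐) fails.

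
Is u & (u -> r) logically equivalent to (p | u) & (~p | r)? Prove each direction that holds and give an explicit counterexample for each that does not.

The forward direction holds; the converse fails.

(←) This fails. Under r = T, p = T, u = F, the left side is false but the right side is true.

(→) Assume the antecedent. If r is true, the antecedent forces (r = T, p = F, u = T) or (r = T, p = T, u = T), and (p | u) & (~p | r) holds there. If r is false, the antecedent cannot hold. Either way (p | u) & (~p | r) holds.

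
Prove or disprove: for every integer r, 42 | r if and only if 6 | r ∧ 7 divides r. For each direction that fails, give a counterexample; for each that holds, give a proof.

Both implications hold.

(⟸) Suppose 6 ∣ r and 7 ∣ r. Any common multiple of 6 and 7 is a multiple of their lcm; here gcd(6, 7) = 1, so lcm(6, 7) = 6·7 = 42, so 42 ∣ r.

(⟹) If 42 ∣ r, write r = 42q. Since 42 = 7·6, r = 6·(7q), so 6 ∣ r; and since 42 = 6·7, r = 7·(6q), so 7 ∣ r.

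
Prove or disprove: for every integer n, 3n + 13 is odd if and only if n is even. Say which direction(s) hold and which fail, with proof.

Both directions hold; the statement is true.

(←) Suppose n is even; write n = 2j. Then 3n + 13 = 3·(2j) + 13 = 2·3j + 13, which is odd.

(→) Suppose 3n + 13 is odd. Since 3 is odd, 3n and n have the same parity, so 3n + 13 ≡ n + 13 (mod 2). As 13 is odd, 3n + 13 is odd exactly when n is even. Thus n is even.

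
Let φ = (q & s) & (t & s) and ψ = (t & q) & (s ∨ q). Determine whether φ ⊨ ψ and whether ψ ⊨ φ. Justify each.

(←) This fails. Under q = T, t = T, s = F, the left side is false but the right side is true.

(→) Assume the antecedent. If q is true, the antecedent forces (q = T, t = T, s = T), and (t & q) & (s ∨ q) holds there. If q is false, the antecedent cannot hold. Either way (t & q) & (s ∨ q) holds.

The forward direction holds; the converse fails.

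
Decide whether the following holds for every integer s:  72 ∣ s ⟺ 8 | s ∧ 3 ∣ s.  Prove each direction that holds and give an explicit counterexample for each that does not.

(⟸) This fails: take s = 24. Both 8 ∣ 24 and 3 ∣ 24, yet 24 is not a multiple of 72 (since 24 = 0·72 + 24), so 72 ∤ 24.

(⟹) If 72 ∣ s, write s = 72q. Since 72 = 9·8, s = 8·(9q), so 8 ∣ s; and since 72 = 24·3, s = 3·(24q), so 3 ∣ s.

Only the forward implication holds.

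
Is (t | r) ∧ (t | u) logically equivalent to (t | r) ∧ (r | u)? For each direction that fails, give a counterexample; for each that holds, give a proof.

Both directions fail.

[⇒] This fails. Under r = F, u = F, t = T, the left side is true but the right side is false.

[⇐] This fails. Under r = T, u = F, t = F, the left side is false but the right side is true.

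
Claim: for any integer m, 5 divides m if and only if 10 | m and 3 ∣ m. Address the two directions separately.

[⇒] This fails: take m = 5. Certainly 5 ∣ 5, but 10 ∤ 5.

[⇐] Suppose 10 ∣ m and 3 ∣ m. Any common multiple of 10 and 3 is a multiple of their lcm; here gcd(10, 3) = 1, so lcm(10, 3) = 10·3 = 30, so 30 ∣ m. Since 5 ∣ 30, it follows that 5 ∣ m.

Only the reverse direction holds.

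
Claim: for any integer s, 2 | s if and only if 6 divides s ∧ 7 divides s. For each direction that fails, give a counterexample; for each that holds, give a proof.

(→) This fails: take s = 2. Certainly 2 ∣ 2, but 6 ∤ 2.

(←) Suppose 6 ∣ s and 7 ∣ s. Any common multiple of 6 and 7 is a multiple of their lcm; here gcd(6, 7) = 1, so lcm(6, 7) = 6·7 = 42, so 42 ∣ s. Since 2 ∣ 42, it follows that 2 ∣ s.

Only the converse holds.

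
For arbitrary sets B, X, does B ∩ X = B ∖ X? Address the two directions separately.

Both inclusions fail.

(⊆) This inclusion fails. Take B = {1}, X = {1}; then 1 ∈ B ∩ X but 1 ∉ B ∖ X.

(⊇) This inclusion fails. Take B = {1}, X = ∅; then 1 ∈ B ∖ X but 1 ∉ B ∩ X.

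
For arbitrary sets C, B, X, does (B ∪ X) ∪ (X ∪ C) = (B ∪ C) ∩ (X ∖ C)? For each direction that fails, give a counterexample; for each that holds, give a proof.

(⟹) This inclusion fails. Take C = {1}, B = ∅, X = ∅; then 1 ∈ (B ∪ X) ∪ (X ∪ C) but 1 ∉ (B ∪ C) ∩ (X ∖ C).

(⟸) Let x ∈ (B ∪ C) ∩ (X ∖ C). Then x ∈ B ∩ X and x ∉ C, from which x ∈ (B ∪ X) ∪ (X ∪ C).

Only the reverse inclusion holds.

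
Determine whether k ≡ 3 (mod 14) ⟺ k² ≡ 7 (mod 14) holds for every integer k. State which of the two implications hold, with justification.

(⇒) fails and (⇐) fails.

(⇒) This fails: take k = 3. Then 3 ≡ 3 (mod 14), but 3² = 9 ≡ 9 (mod 14), not 7.

(⇐) This fails: take k = 7. Then 7² = 49 ≡ 7 (mod 14), yet 7 ≡ 7 (mod 14), not 3.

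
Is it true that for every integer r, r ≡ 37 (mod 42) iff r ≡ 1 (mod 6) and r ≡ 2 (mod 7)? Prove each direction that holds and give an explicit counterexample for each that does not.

(⇒) Suppose r ≡ 37 (mod 42); write r = 42j + 37. Since 6 ∣ 42, reducing mod 6 gives r ≡ 37 ≡ 1 (mod 6); since 7 ∣ 42, reducing mod 7 gives r ≡ 37 ≡ 2 (mod 7).

(⇐) Conversely, if r ≡ 1 (mod 6) and r ≡ 2 (mod 7), then by the Chinese remainder theorem r ≡ 37 (mod 42). This is exactly r ≡ 37 (mod 42).

Both directions hold.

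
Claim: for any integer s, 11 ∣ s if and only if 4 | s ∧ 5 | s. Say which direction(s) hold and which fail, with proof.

(⟹) This fails: take s = 11. Certainly 11 ∣ 11, but 4 ∤ 11.

(⟸) This fails: take s = 20. Both 4 ∣ 20 and 5 ∣ 20, yet 20 is not a multiple of 11 (since 20 = 1·11 + 9), so 11 ∤ 20.

(⇒) fails and (⇐) fails.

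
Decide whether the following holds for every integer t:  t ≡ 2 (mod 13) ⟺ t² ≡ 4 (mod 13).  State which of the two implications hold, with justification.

(⇒) holds; (⇐) fails.

(⇒) Suppose t ≡ 2 (mod 13). Write t = 13j + 2. Then (13j + 2)² = 169j² + 52j + 4 = 13(13j² + 4j) + 4, so t² ≡ 4 (mod 13).

(⇐) This fails: take t = 11. Then 11² = 121 ≡ 4 (mod 13), yet 11 ≡ 11 (mod 13), not 2.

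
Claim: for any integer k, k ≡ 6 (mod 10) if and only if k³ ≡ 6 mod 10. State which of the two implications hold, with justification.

Equivalent; both directions hold.

(→) Suppose k ≡ 6 (mod 10). Write k = 10j + 6. Then (10j + 6)³ = 1000j³ + 1800j² + 1080j + 216 = 10(100j³ + 180j² + 108j + 21) + 6, so k³ ≡ 6 (mod 10).

(←) Conversely, suppose k³ ≡ 6 (mod 10). The only residue r in {0, …, 9} with r³ ≡ 6 (mod 10) is r = 6, so k ≡ 6 (mod 10).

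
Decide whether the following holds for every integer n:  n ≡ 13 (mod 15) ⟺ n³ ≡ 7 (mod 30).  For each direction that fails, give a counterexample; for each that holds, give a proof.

Not equivalent: only (⇐) holds.

(⟹) This fails: take n = 28. Then 28 ≡ 13 (mod 15), but 28³ = 21952 ≡ 22 (mod 30), not 7.

(⟸) Conversely, the residues r modulo 30 with r³ ≡ 7 (mod 30) are exactly {13}, and each is ≡ 13 (mod 15).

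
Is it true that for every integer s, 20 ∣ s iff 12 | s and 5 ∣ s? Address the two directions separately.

[⇒] This fails: take s = 20. Certainly 20 ∣ 20, but 12 ∤ 20.

[⇐] Suppose 12 ∣ s and 5 ∣ s. Any common multiple of 12 and 5 is a multiple of their lcm; here gcd(12, 5) = 1, so lcm(12, 5) = 12·5 = 60, so 60 ∣ s. Since 20 ∣ 60, it follows that 20 ∣ s.

The forward direction fails; the converse holds.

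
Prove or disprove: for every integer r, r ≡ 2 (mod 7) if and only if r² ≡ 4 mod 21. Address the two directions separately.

Forward direction. This fails: take r = 9. Then 9 ≡ 2 (mod 7), but 9² = 81 ≡ 18 (mod 21), not 4.

Converse. This fails: take r = 5. Then 5² = 25 ≡ 4 (mod 21), yet 5 ≡ 5 (mod 7), not 2.

(⇒) fails and (⇐) fails.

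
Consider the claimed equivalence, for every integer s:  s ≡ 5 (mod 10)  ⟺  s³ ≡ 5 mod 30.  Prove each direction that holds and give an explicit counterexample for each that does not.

(⇐) The residues r modulo 30 with r³ ≡ 5 (mod 30) are exactly {5}, and each is ≡ 5 (mod 10).

(⇒) This fails: take s = 15. Then 15 ≡ 5 (mod 10), but 15³ = 3375 ≡ 15 (mod 30), not 5.

Only the reverse direction holds.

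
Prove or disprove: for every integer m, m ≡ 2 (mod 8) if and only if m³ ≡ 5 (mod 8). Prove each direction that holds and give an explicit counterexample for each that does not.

Neither implication holds.

(→) This fails: take m = 2. Then 2 ≡ 2 (mod 8), but 2³ = 8 ≡ 0 (mod 8), not 5.

(←) This fails: take m = 5. Then 5³ = 125 ≡ 5 (mod 8), yet 5 ≡ 5 (mod 8), not 2.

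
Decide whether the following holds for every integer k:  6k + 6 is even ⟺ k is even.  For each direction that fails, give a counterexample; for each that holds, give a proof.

Converse. Suppose k is even. Since 6 is even, 6k is even for every k, so 6k + 6 has the same parity as 6, which is even. Hence 6k + 6 is even.

Forward direction. This fails: take k = 5. Then 6k + 6 = 36, which is even, yet k = 5 is odd, not even.

Only the converse holds.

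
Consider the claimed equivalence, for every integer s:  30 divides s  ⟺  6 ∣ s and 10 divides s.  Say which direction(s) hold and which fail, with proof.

Both directions hold.

Forward direction. If 30 ∣ s, write s = 30q. Since 30 = 5·6, s = 6·(5q), so 6 ∣ s; and since 30 = 3·10, s = 10·(3q), so 10 ∣ s.

Converse. Suppose 6 ∣ s and 10 ∣ s. Any common multiple of 6 and 10 is a multiple of their lcm; here lcm(6, 10) = 6·10/gcd(6, 10) = 60/2 = 30, so 30 ∣ s.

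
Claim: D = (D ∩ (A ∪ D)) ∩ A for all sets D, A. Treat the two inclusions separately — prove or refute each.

(⊆) fails; (⊇) holds.

(⊆) This inclusion fails. Take D = {1}, A = ∅; then 1 ∈ D but 1 ∉ (D ∩ (A ∪ D)) ∩ A.

(⊇) Let x ∈ (D ∩ (A ∪ D)) ∩ A. Then x ∈ D ∩ A, from which x ∈ D.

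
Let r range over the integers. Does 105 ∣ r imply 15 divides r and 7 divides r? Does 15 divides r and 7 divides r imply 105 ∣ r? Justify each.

The biconditional holds.

[⇒] If 105 ∣ r, write r = 105q. Since 105 = 7·15, r = 15·(7q), so 15 ∣ r; and since 105 = 15·7, r = 7·(15q), so 7 ∣ r.

[⇐] Suppose 15 ∣ r and 7 ∣ r. Any common multiple of 15 and 7 is a multiple of their lcm; here gcd(15, 7) = 1, so lcm(15, 7) = 15·7 = 105, so 105 ∣ r.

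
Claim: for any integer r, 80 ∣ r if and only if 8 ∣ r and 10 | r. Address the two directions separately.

Only the forward direction holds.

Forward direction. If 80 ∣ r, write r = 80q. Since 80 = 10·8, r = 8·(10q), so 8 ∣ r; and since 80 = 8·10, r = 10·(8q), so 10 ∣ r.

Converse. This fails: take r = 40. Both 8 ∣ 40 and 10 ∣ 40, yet 40 is not a multiple of 80 (since 40 = 0·80 + 40), so 80 ∤ 40.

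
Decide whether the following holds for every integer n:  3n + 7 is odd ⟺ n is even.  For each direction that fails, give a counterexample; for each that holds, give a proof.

The biconditional holds.

Forward direction. Suppose 3n + 7 is odd. Since 3 is odd, 3n and n have the same parity, so 3n + 7 ≡ n + 7 (mod 2). As 7 is odd, 3n + 7 is odd exactly when n is even. Thus n is even.

Converse. Suppose n is even; write n = 2j. Then 3n + 7 = 3·(2j) + 7 = 2·3j + 7, which is odd.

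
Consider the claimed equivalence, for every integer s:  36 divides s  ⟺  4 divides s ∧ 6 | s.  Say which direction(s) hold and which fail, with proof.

(⟹) If 36 ∣ s, write s = 36q. Since 36 = 9·4, s = 4·(9q), so 4 ∣ s; and since 36 = 6·6, s = 6·(6q), so 6 ∣ s.

(⟸) This fails: take s = 12. Both 4 ∣ 12 and 6 ∣ 12, yet 12 is not a multiple of 36 (since 12 = 0·36 + 12), so 36 ∤ 12.

The forward direction holds; the converse fails.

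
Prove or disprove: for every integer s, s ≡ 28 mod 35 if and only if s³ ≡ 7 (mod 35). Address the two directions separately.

The biconditional holds.

(⇒) Suppose s ≡ 28 mod 35. Write s = 35j + 28. Then (35j + 28)³ = 42875j³ + 102900j² + 82320j + 21952 = 35(1225j³ + 2940j² + 2352j + 627) + 7, so s³ ≡ 7 (mod 35).

(⇐) Conversely, suppose s³ ≡ 7 (mod 35). The only residue r in {0, …, 34} with r³ ≡ 7 (mod 35) is r = 28, so s ≡ 28 (mod 35).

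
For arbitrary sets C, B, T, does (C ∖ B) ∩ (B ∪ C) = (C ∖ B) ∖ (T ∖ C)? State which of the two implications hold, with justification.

The two sets are equal.

(⊇) Let x ∈ (C ∖ B) ∖ (T ∖ C). Then either x ∈ C and x ∉ B, T; or x ∈ C ∩ T and x ∉ B. In each case x ∈ (C ∖ B) ∩ (B ∪ C), so (C ∖ B) ∖ (T ∖ C) ⊆ (C ∖ B) ∩ (B ∪ C).

(⊆) Let x ∈ (C ∖ B) ∩ (B ∪ C). Then either x ∈ C and x ∉ B, T; or x ∈ C ∩ T and x ∉ B. In each case x ∈ (C ∖ B) ∖ (T ∖ C), so (C ∖ B) ∩ (B ∪ C) ⊆ (C ∖ B) ∖ (T ∖ C).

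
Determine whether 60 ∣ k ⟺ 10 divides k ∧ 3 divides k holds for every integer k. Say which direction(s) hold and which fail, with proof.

Converse. This fails: take k = 30. Both 10 ∣ 30 and 3 ∣ 30, yet 30 is not a multiple of 60 (since 30 = 0·60 + 30), so 60 ∤ 30.

Forward direction. If 60 ∣ k, write k = 60q. Since 60 = 6·10, k = 10·(6q), so 10 ∣ k; and since 60 = 20·3, k = 3·(20q), so 3 ∣ k.

Only the forward implication holds.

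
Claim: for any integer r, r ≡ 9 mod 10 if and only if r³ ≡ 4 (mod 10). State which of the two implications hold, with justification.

(→) This fails: take r = 9. Then 9 ≡ 9 (mod 10), but 9³ = 729 ≡ 9 (mod 10), not 4.

(←) This fails: take r = 4. Then 4³ = 64 ≡ 4 (mod 10), yet 4 ≡ 4 (mod 10), not 9.

Neither implication holds.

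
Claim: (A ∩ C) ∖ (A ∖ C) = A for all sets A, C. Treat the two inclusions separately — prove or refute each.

(⊆) Let x ∈ (A ∩ C) ∖ (A ∖ C). Then x ∈ A ∩ C, from which x ∈ A.

(⊇) This inclusion fails. Take A = {1}, C = ∅; then 1 ∈ A but 1 ∉ (A ∩ C) ∖ (A ∖ C).

The sets are not equal: only the forward inclusion holds.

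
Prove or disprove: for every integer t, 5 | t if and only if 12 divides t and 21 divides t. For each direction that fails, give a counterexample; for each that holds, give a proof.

[⇒] This fails: take t = 5. Certainly 5 ∣ 5, but 12 ∤ 5.

[⇐] This fails: take t = 84. Both 12 ∣ 84 and 21 ∣ 84, yet 84 is not a multiple of 5 (since 84 = 16·5 + 4), so 5 ∤ 84.

Neither implication holds.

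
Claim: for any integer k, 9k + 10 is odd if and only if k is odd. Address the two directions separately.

Both directions hold; the statement is true.

(←) Suppose k is odd; write k = 2j + 1. Then 9k + 10 = 9·(2j + 1) + 10 = 2·9j + 19, which is odd.

(→) Suppose 9k + 10 is odd. Since 9 is odd, 9k and k have the same parity, so 9k + 10 ≡ k + 10 (mod 2). As 10 is even, 9k + 10 is odd exactly when k is odd. Thus k is odd.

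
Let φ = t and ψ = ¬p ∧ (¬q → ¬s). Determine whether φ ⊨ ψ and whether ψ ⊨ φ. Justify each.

(⇒) fails and (⇐) fails.

(⟹) This fails. Under p = T, t = T, s = F, q = F, the left side is true but the right side is false.

(⟸) This fails. Under p = F, t = F, s = F, q = F, the left side is false but the right side is true.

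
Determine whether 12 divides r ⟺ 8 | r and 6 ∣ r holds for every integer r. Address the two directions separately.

(⇒) fails; (⇐) holds.

(⇒) This fails: take r = 12. Certainly 12 ∣ 12, but 8 ∤ 12.

(⇐) Suppose 8 ∣ r and 6 ∣ r. Any common multiple of 8 and 6 is a multiple of their lcm; here lcm(8, 6) = 8·6/gcd(8, 6) = 48/2 = 24, so 24 ∣ r. Since 12 ∣ 24, it follows that 12 ∣ r.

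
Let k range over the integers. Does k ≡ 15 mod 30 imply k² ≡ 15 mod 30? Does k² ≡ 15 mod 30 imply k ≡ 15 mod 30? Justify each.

(⟹) Suppose k ≡ 15 mod 30. Write k = 30j + 15. Then (30j + 15)² = 900j² + 900j + 225 = 30(30j² + 30j + 7) + 15, so k² ≡ 15 (mod 30).

(⟸) Conversely, suppose k² ≡ 15 (mod 30). The only residue r in {0, …, 29} with r² ≡ 15 (mod 30) is r = 15, so k ≡ 15 (mod 30).

The biconditional holds.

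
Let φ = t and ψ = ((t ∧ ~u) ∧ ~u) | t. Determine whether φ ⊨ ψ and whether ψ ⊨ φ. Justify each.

(→) Assume the antecedent. If t is true, ((t ∧ ~u) ∧ ~u) | t reduces to true regardless of the other variables. If t is false, the antecedent cannot hold. Either way ((t ∧ ~u) ∧ ~u) | t holds.

(←) Assume the antecedent. If t is true, t reduces to true regardless of the other variables. If t is false, the antecedent cannot hold. Either way t holds.

Equivalent; both directions hold.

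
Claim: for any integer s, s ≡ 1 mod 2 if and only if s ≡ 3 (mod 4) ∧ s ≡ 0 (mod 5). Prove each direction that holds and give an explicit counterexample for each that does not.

Forward direction. This fails: s = 1 gives 1 ≡ 1 (mod 2) but 1 ≡ 1 (mod 4), so the conjunction on the right does not hold.

Converse. If s ≡ 3 (mod 4) and s ≡ 0 (mod 5), then by the Chinese remainder theorem s ≡ 15 (mod 20). Since 15 ≡ 1 (mod 2) and 2 ∣ 20, we get s ≡ 1 (mod 2).

Only the converse holds.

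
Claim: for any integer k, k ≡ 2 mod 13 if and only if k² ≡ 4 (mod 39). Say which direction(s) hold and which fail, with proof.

Both directions fail.

Forward direction. This fails: take k = 15. Then 15 ≡ 2 (mod 13), but 15² = 225 ≡ 30 (mod 39), not 4.

Converse. This fails: take k = 11. Then 11² = 121 ≡ 4 (mod 39), yet 11 ≡ 11 (mod 13), not 2.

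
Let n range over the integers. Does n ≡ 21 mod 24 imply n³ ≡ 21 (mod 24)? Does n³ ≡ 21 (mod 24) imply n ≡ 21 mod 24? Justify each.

The biconditional holds.

(⇒) Suppose n ≡ 21 mod 24. Write n = 24j + 21. Then (24j + 21)³ = 13824j³ + 36288j² + 31752j + 9261 = 24(576j³ + 1512j² + 1323j + 385) + 21, so n³ ≡ 21 (mod 24).

(⇐) Conversely, suppose n³ ≡ 21 (mod 24). The only residue r in {0, …, 23} with r³ ≡ 21 (mod 24) is r = 21, so n ≡ 21 (mod 24).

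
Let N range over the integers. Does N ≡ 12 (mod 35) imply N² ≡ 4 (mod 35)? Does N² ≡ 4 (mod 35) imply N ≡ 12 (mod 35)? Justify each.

[⇒] Suppose N ≡ 12 (mod 35). Write N = 35j + 12. Then (35j + 12)² = 1225j² + 840j + 144 = 35(35j² + 24j + 4) + 4, so N² ≡ 4 (mod 35).

[⇐] This fails: take N = 2. Then 2² = 4 ≡ 4 (mod 35), yet 2 ≡ 2 (mod 35), not 12.

Only the forward implication holds.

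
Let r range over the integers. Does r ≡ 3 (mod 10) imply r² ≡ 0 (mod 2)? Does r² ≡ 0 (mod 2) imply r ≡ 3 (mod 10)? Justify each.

[⇒] This fails: take r = 3. Then 3 ≡ 3 (mod 10), but 3² = 9 ≡ 1 (mod 2), not 0.

[⇐] This fails: take r = 0. Then 0² = 0 ≡ 0 (mod 2), yet 0 ≡ 0 (mod 10), not 3.

(⇒) fails and (⇐) fails.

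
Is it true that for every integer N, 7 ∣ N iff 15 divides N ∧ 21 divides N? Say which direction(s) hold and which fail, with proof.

(⟹) This fails: take N = 7. Certainly 7 ∣ 7, but 15 ∤ 7.

(⟸) Suppose 15 ∣ N and 21 ∣ N. Any common multiple of 15 and 21 is a multiple of their lcm; here lcm(15, 21) = 15·21/gcd(15, 21) = 315/3 = 105, so 105 ∣ N. Since 7 ∣ 105, it follows that 7 ∣ N.

The forward direction fails; the converse holds.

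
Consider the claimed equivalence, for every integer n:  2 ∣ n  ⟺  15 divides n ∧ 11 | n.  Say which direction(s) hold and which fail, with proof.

(⟹) This fails: take n = 2. Certainly 2 ∣ 2, but 15 ∤ 2.

(⟸) This fails: take n = 165. Both 15 ∣ 165 and 11 ∣ 165, yet 165 is not a multiple of 2 (since 165 = 82·2 + 1), so 2 ∤ 165.

Both directions fail.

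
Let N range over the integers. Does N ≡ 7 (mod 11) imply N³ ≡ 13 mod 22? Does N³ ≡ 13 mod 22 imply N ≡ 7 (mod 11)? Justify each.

The forward direction fails; the converse holds.

(⟹) This fails: take N = 18. Then 18 ≡ 7 (mod 11), but 18³ = 5832 ≡ 2 (mod 22), not 13.

(⟸) Conversely, the residues r modulo 22 with r³ ≡ 13 (mod 22) are exactly {7}, and each is ≡ 7 (mod 11).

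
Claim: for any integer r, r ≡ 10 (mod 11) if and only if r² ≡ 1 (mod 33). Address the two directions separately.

Forward direction. This fails: take r = 21. Then 21 ≡ 10 (mod 11), but 21² = 441 ≡ 12 (mod 33), not 1.

Converse. This fails: take r = 1. Then 1² = 1 ≡ 1 (mod 33), yet 1 ≡ 1 (mod 11), not 10.

Both directions fail.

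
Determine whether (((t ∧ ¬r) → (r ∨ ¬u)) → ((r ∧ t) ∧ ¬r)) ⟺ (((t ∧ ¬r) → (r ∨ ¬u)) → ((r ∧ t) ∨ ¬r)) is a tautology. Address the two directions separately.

Not equivalent: only (⇒) holds.

(→) Assume the antecedent. If r is true, the antecedent cannot hold. If r is false, the consequent reduces to true regardless of the other variables. Either way the consequent holds.

(←) This fails. Under r = F, t = F, u = F, the left side is false but the right side is true.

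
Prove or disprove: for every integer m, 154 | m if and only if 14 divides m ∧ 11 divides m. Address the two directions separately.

(⇐) Suppose 14 ∣ m and 11 ∣ m. Any common multiple of 14 and 11 is a multiple of their lcm; here gcd(14, 11) = 1, so lcm(14, 11) = 14·11 = 154, so 154 ∣ m.

(⇒) If 154 ∣ m, write m = 154q. Since 154 = 11·14, m = 14·(11q), so 14 ∣ m; and since 154 = 14·11, m = 11·(14q), so 11 ∣ m.

Both directions hold.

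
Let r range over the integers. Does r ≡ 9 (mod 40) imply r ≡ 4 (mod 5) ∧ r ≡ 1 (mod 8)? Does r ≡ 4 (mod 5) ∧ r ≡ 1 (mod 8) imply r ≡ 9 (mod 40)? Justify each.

Both directions hold.

(⇒) Suppose r ≡ 9 (mod 40); write r = 40j + 9. Since 5 ∣ 40, reducing mod 5 gives r ≡ 9 ≡ 4 (mod 5); since 8 ∣ 40, reducing mod 8 gives r ≡ 9 ≡ 1 (mod 8).

(⇐) Conversely, if r ≡ 4 (mod 5) and r ≡ 1 (mod 8), then by the Chinese remainder theorem r ≡ 9 (mod 40). This is exactly r ≡ 9 (mod 40).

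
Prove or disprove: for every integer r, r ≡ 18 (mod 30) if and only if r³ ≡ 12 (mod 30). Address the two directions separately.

Both directions hold; the statement is true.

[⇒] Suppose r ≡ 18 (mod 30). Write r = 30j + 18. Then (30j + 18)³ = 27000j³ + 48600j² + 29160j + 5832 = 30(900j³ + 1620j² + 972j + 194) + 12, so r³ ≡ 12 (mod 30).

[⇐] Conversely, suppose r³ ≡ 12 (mod 30). The only residue r in {0, …, 29} with r³ ≡ 12 (mod 30) is r = 18, so r ≡ 18 (mod 30).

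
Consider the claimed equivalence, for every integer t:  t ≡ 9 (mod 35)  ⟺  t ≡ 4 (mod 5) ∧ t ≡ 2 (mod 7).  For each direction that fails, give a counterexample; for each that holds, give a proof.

Converse. If t ≡ 4 (mod 5) and t ≡ 2 (mod 7), then by the Chinese remainder theorem t ≡ 9 (mod 35). This is exactly t ≡ 9 (mod 35).

Forward direction. Suppose t ≡ 9 (mod 35); write t = 35j + 9. Since 5 ∣ 35, reducing mod 5 gives t ≡ 9 ≡ 4 (mod 5); since 7 ∣ 35, reducing mod 7 gives t ≡ 9 ≡ 2 (mod 7).

Both directions hold; the statement is true.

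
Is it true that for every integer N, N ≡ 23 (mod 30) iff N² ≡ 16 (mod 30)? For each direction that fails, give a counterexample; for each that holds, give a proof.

[⇒] This fails: take N = 23. Then 23 ≡ 23 (mod 30), but 23² = 529 ≡ 19 (mod 30), not 16.

[⇐] This fails: take N = 4. Then 4² = 16 ≡ 16 (mod 30), yet 4 ≡ 4 (mod 30), not 23.

Both directions fail.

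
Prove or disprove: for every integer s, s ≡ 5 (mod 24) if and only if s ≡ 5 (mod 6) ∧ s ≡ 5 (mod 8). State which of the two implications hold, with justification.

The biconditional holds.

(⇐) If s ≡ 5 (mod 6) and s ≡ 5 (mod 8), then by the Chinese remainder theorem s ≡ 5 (mod 24). This is exactly s ≡ 5 (mod 24).

(⇒) Suppose s ≡ 5 (mod 24); write s = 24j + 5. Since 6 ∣ 24, reducing mod 6 gives s ≡ 5 (mod 6); since 8 ∣ 24, reducing mod 8 gives s ≡ 5 (mod 8).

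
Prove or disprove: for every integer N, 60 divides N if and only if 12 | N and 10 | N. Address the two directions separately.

The biconditional holds.

(⇒) If 60 ∣ N, write N = 60q. Since 60 = 5·12, N = 12·(5q), so 12 ∣ N; and since 60 = 6·10, N = 10·(6q), so 10 ∣ N.

(⇐) Suppose 12 ∣ N and 10 ∣ N. Any common multiple of 12 and 10 is a multiple of their lcm; here lcm(12, 10) = 12·10/gcd(12, 10) = 120/2 = 60, so 60 ∣ N.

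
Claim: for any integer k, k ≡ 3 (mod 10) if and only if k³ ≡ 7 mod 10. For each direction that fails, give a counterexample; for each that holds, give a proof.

[⇐] Suppose k³ ≡ 7 (mod 10). The only residue r in {0, …, 9} with r³ ≡ 7 (mod 10) is r = 3, so k ≡ 3 (mod 10).

[⇒] Suppose k ≡ 3 (mod 10). Write k = 10j + 3. Then (10j + 3)³ = 1000j³ + 900j² + 270j + 27 = 10(100j³ + 90j² + 27j + 2) + 7, so k³ ≡ 7 (mod 10).

Equivalent; both directions hold.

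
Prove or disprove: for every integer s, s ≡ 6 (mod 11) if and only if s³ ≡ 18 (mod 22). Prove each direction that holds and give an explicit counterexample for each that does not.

(←) The residues r modulo 22 with r³ ≡ 18 (mod 22) are exactly {6}, and each is ≡ 6 (mod 11).

(→) This fails: take s = 17. Then 17 ≡ 6 (mod 11), but 17³ = 4913 ≡ 7 (mod 22), not 18.

(⇒) fails; (⇐) holds.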